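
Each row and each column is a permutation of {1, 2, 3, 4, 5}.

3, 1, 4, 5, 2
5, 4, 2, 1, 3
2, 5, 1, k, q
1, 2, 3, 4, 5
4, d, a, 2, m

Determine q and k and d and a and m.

q = 4, k = 3, d = 3, a = 5, m = 1

Cell (5,3): column 3 already has {1, 2, 3, 4} → 5.
Cell (3,4): column 4 already has {1, 2, 4, 5} → 3.
At (row 3, col 5): row 3 already has {1, 2, 3, 5}, so the value is 4.
At (row 5, col 5): column 5 already has {2, 3, 4, 5}, so the value is 1.
For row 5, column 2: row 5 already has {1, 2, 4, 5}; that leaves 3.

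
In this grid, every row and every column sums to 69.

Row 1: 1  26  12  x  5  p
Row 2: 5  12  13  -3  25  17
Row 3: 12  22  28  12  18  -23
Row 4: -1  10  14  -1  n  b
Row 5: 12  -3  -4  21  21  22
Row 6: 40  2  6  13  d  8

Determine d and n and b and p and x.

The known cells in row 6 total 69, leaving 69 − 69 = 0 for the blank.
The known cells in column 5 total 69, leaving 69 − 69 = 0 for the blank.
The known cells in column 4 total 42, leaving 69 − 42 = 27 for the blank.
The known cells in row 1 total 71, leaving 69 − 71 = -2 for the blank.
The known cells in row 4 total 22, leaving 69 − 22 = 47 for the blank.

d = 0, n = 0, b = 47, p = -2, x = 27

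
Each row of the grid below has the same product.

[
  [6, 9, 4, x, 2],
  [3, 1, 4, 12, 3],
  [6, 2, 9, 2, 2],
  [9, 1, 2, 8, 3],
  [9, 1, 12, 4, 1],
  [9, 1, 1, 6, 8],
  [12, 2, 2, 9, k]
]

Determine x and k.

x = 1, k = 1

Rows 3 and 6 each multiply to 432, so every row has product 432.
Row 1: 6×9×4×2 = 432, so the missing entry is 432 ÷ 432 = 1.
Row 7: 12×2×2×9 = 432, so the missing entry is 432 ÷ 432 = 1.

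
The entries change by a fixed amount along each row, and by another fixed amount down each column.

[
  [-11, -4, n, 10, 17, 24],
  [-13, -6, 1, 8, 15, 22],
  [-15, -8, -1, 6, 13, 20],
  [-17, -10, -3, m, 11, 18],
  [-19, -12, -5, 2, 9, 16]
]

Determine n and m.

Along each row the entries change by 7 per step; down each column they change by -2.
Row 1: from -11 at column 1, stepping by 7 to column 3 gives 3.
Row 4: from -17 at column 1, stepping by 7 to column 4 gives 4.

n = 3, m = 4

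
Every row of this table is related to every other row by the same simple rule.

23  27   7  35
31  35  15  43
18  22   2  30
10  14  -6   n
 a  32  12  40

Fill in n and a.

The difference between any two rows is the same in every column — this is an addition table with the headers hidden.
Row 4 minus row 1 is -6 − 7 = -13, so its entry in column 4 is 35 + (-13) = 22.
Row 5 minus row 1 is 12 − 7 = 5, so its entry in column 1 is 23 + 5 = 28.

n = 22, a = 28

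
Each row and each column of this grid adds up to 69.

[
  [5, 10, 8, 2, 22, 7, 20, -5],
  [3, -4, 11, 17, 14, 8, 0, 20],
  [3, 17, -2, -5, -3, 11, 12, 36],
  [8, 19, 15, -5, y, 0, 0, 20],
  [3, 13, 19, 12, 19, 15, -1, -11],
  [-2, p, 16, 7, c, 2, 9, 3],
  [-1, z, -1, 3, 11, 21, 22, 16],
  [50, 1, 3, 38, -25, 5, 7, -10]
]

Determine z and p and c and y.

z = -2, p = 15, c = 19, y = 12

Row 7: -1 − 1 + 3 + 11 + 21 + 22 + 16 = 71, so its missing entry is 69 − 71 = -2.
Column 2: 10 − 4 + 17 + 19 + 13 − 2 + 1 = 54, so its missing entry is 69 − 54 = 15.
Row 6: -2 + 15 + 16 + 7 + 2 + 9 + 3 = 50, so its missing entry is 69 − 50 = 19.
Row 4: 8 + 19 + 15 − 5 + 0 + 0 + 20 = 57, so its missing entry is 69 − 57 = 12.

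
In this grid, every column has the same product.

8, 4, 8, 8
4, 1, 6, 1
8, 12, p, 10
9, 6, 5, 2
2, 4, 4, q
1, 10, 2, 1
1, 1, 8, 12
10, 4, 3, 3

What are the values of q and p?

q = 8, p = 1

Columns 1 and 2 each multiply to 46080, so every column has product 46080.
Column 4: 8×1×10×2×1×12×3 = 5760, so the missing entry is 46080 ÷ 5760 = 8.
Column 3: 8×6×5×4×2×8×3 = 46080, so the missing entry is 46080 ÷ 46080 = 1.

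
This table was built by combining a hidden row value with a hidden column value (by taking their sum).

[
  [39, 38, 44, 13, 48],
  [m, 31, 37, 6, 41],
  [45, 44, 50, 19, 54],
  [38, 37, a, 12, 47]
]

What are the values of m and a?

m = 32, a = 43

The difference between any two rows is the same in every column — this is an addition table with the headers hidden.
Row 2 minus row 1 is 41 − 48 = -7, so its entry in column 1 is 39 + (-7) = 32.
Row 4 minus row 1 is 47 − 48 = -1, so its entry in column 3 is 44 + (-1) = 43.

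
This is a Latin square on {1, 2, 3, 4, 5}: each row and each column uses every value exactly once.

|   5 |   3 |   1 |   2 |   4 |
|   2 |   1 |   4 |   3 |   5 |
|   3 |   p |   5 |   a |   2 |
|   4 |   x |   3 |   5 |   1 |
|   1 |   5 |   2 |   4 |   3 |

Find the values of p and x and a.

Cell (4,2): row 4 already has {1, 3, 4, 5} → 2.
For row 3, column 4: column 4 already has {2, 3, 4, 5}; that leaves 1.
For row 3, column 2: row 3 already has {1, 2, 3, 5}; that leaves 4.

p = 4, x = 2, a = 1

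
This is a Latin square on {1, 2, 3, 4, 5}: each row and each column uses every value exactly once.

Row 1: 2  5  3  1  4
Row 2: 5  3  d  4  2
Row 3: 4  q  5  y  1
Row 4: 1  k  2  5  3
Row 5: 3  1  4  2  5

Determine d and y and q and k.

d = 1, y = 3, q = 2, k = 4

For row 4, column 2: row 4 already has {1, 2, 3, 5}; that leaves 4.
Cell (2,3): row 2 already has {2, 3, 4, 5} → 1.
For row 3, column 4: column 4 already has {1, 2, 4, 5}; that leaves 3.
For row 3, column 2: row 3 already has {1, 3, 4, 5}; that leaves 2.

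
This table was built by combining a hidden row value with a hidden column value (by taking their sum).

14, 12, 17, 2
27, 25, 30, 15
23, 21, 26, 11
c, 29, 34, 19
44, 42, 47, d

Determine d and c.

The difference between any two rows is the same in every column — this is an addition table with the headers hidden.
Row 5 minus row 1 is 42 − 12 = 30, so its entry in column 4 is 2 + 30 = 32.
Row 4 minus row 1 is 29 − 12 = 17, so its entry in column 1 is 14 + 17 = 31.

d = 32, c = 31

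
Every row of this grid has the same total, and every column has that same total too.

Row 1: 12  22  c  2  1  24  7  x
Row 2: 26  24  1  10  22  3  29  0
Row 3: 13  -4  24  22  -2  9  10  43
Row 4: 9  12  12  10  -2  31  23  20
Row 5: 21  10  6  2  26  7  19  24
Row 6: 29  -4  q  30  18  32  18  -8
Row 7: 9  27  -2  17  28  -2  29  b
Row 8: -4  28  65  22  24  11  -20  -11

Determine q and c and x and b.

q = 0, c = 9, x = 38, b = 9

Rows 2 and 3 both sum to 115, so that's the common total.
Row 7 has 9 + 27 − 2 + 17 + 28 − 2 + 29 = 106; the blank must be 115 − 106 = 9.
Column 8 has 0 + 43 + 20 + 24 − 8 + 9 − 11 = 77; the blank must be 115 − 77 = 38.
Row 1 has 12 + 22 + 2 + 1 + 24 + 7 + 38 = 106; the blank must be 115 − 106 = 9.
Row 6 has 29 − 4 + 30 + 18 + 32 + 18 − 8 = 115; the blank must be 115 − 115 = 0.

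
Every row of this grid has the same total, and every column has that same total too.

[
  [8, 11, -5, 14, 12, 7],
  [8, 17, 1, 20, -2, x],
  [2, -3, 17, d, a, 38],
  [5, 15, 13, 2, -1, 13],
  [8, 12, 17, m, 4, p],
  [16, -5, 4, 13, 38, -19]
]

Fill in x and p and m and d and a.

x = 3, p = 5, m = 1, d = -3, a = -4

Rows 1 and 4 both sum to 47, so that's the common total.
The known cells in column 5 total 51, leaving 47 − 51 = -4 for the blank.
The known cells in row 2 total 44, leaving 47 − 44 = 3 for the blank.
The known cells in row 3 total 50, leaving 47 − 50 = -3 for the blank.
The known cells in column 4 total 46, leaving 47 − 46 = 1 for the blank.
The known cells in row 5 total 42, leaving 47 − 42 = 5 for the blank.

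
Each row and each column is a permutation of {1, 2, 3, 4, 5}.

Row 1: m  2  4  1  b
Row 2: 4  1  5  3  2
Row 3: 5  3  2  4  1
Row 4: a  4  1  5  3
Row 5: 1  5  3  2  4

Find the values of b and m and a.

b = 5, m = 3, a = 2

At (row 1, col 5): column 5 already has {1, 2, 3, 4}, so the value is 5.
At (row 1, col 1): row 1 already has {1, 2, 4, 5}, so the value is 3.
Cell (4,1): row 4 already has {1, 3, 4, 5} → 2.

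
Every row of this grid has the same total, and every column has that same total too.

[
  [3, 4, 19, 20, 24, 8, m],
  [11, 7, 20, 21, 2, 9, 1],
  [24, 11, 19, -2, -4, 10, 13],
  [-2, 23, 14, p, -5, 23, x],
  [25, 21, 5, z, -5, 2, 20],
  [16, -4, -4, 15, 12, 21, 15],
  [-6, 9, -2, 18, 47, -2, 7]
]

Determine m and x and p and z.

Rows 2 and 3 both sum to 71, so that's the common total.
Row 5: 25 + 21 + 5 − 5 + 2 + 20 = 68, so its missing entry is 71 − 68 = 3.
Column 4: 20 + 21 − 2 + 3 + 15 + 18 = 75, so its missing entry is 71 − 75 = -4.
Row 4: -2 + 23 + 14 − 4 − 5 + 23 = 49, so its missing entry is 71 − 49 = 22.
Row 1: 3 + 4 + 19 + 20 + 24 + 8 = 78, so its missing entry is 71 − 78 = -7.

m = -7, x = 22, p = -4, z = 3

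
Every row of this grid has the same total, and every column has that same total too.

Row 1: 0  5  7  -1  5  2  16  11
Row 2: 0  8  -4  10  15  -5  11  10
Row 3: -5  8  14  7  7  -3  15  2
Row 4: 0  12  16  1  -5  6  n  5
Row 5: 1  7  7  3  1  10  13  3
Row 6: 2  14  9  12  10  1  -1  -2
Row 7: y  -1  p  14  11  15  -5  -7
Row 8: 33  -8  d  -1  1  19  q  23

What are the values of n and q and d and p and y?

n = 10, q = -14, d = -8, p = 4, y = 14

Rows 1 and 2 both sum to 45, so that's the common total.
Row 4: 0 + 12 + 16 + 1 − 5 + 6 + 5 = 35, so its missing entry is 45 − 35 = 10.
Column 7: 16 + 11 + 15 + 10 + 13 − 1 − 5 = 59, so its missing entry is 45 − 59 = -14.
Row 8: 33 − 8 − 1 + 1 + 19 − 14 + 23 = 53, so its missing entry is 45 − 53 = -8.
Column 3: 7 − 4 + 14 + 16 + 7 + 9 − 8 = 41, so its missing entry is 45 − 41 = 4.
Row 7: -1 + 4 + 14 + 11 + 15 − 5 − 7 = 31, so its missing entry is 45 − 31 = 14.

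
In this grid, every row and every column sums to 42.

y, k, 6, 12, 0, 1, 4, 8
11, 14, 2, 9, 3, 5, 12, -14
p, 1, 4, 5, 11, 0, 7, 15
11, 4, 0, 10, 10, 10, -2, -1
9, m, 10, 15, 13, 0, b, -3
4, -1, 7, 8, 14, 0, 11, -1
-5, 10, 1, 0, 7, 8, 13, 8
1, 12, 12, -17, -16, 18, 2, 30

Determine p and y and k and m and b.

p = -1, y = 12, k = -1, m = 3, b = -5

Column 7: 4 + 12 + 7 − 2 + 11 + 13 + 2 = 47, so its missing entry is 42 − 47 = -5.
Row 3: 1 + 4 + 5 + 11 + 0 + 7 + 15 = 43, so its missing entry is 42 − 43 = -1.
Column 1: 11 − 1 + 11 + 9 + 4 − 5 + 1 = 30, so its missing entry is 42 − 30 = 12.
Row 1: 12 + 6 + 12 + 0 + 1 + 4 + 8 = 43, so its missing entry is 42 − 43 = -1.
Row 5: 9 + 10 + 15 + 13 + 0 − 5 − 3 = 39, so its missing entry is 42 − 39 = 3.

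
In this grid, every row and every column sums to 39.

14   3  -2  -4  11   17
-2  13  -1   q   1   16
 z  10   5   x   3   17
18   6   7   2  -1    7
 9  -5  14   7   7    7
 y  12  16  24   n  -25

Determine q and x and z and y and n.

The known cells in column 5 total 21, leaving 39 − 21 = 18 for the blank.
The known cells in row 6 total 45, leaving 39 − 45 = -6 for the blank.
The known cells in column 1 total 33, leaving 39 − 33 = 6 for the blank.
The known cells in row 3 total 41, leaving 39 − 41 = -2 for the blank.
The known cells in row 2 total 27, leaving 39 − 27 = 12 for the blank.

q = 12, x = -2, z = 6, y = -6, n = 18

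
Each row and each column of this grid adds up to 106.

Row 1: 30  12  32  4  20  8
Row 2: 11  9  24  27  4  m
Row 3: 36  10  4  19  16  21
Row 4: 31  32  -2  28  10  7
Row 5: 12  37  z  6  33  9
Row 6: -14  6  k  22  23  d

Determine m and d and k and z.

The known cells in row 5 total 97, leaving 106 − 97 = 9 for the blank.
The known cells in column 3 total 67, leaving 106 − 67 = 39 for the blank.
The known cells in row 6 total 76, leaving 106 − 76 = 30 for the blank.
The known cells in row 2 total 75, leaving 106 − 75 = 31 for the blank.

m = 31, d = 30, k = 39, z = 9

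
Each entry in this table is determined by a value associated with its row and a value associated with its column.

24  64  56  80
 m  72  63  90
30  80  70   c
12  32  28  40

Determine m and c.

Each row is a constant multiple of every other row — this is a multiplication table with the headers hidden.
Row 2 is 63/56 = 9/8 times row 1, so its entry in column 1 is 24 × 9/8 = 27.
Row 3 is 70/56 = 5/4 times row 1, so its entry in column 4 is 80 × 5/4 = 100.

m = 27, c = 100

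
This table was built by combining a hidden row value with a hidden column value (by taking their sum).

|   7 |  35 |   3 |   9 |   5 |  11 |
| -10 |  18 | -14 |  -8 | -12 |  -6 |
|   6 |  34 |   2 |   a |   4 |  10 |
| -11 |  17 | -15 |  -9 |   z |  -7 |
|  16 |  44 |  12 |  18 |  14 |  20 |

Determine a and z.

a = 8, z = -13

The difference between any two rows is the same in every column — this is an addition table with the headers hidden.
Row 3 minus row 1 is 34 − 35 = -1, so its entry in column 4 is 9 + (-1) = 8.
Row 4 minus row 1 is 17 − 35 = -18, so its entry in column 5 is 5 + (-18) = -13.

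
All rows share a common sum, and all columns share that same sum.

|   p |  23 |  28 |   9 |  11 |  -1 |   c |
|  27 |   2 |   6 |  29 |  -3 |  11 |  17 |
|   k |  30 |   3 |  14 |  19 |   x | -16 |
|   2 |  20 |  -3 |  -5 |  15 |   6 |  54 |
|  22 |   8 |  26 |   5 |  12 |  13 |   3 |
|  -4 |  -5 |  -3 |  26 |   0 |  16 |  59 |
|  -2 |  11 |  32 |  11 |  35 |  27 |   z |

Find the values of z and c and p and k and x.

z = -25, c = -3, p = 22, k = 22, x = 17

Rows 2 and 4 both sum to 89, so that's the common total.
Row 7 has -2 + 11 + 32 + 11 + 35 + 27 = 114; the blank must be 89 − 114 = -25.
Column 7 has 17 − 16 + 54 + 3 + 59 − 25 = 92; the blank must be 89 − 92 = -3.
Row 1 has 23 + 28 + 9 + 11 − 1 − 3 = 67; the blank must be 89 − 67 = 22.
Column 1 has 22 + 27 + 2 + 22 − 4 − 2 = 67; the blank must be 89 − 67 = 22.
Row 3 has 22 + 30 + 3 + 14 + 19 − 16 = 72; the blank must be 89 − 72 = 17.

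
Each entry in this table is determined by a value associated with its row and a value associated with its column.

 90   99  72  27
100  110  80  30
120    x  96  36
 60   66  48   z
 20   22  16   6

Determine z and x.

Each row is a constant multiple of every other row — this is a multiplication table with the headers hidden.
Row 4 is 48/72 = 2/3 times row 1, so its entry in column 4 is 27 × 2/3 = 18.
Row 3 is 96/72 = 4/3 times row 1, so its entry in column 2 is 99 × 4/3 = 132.

z = 18, x = 132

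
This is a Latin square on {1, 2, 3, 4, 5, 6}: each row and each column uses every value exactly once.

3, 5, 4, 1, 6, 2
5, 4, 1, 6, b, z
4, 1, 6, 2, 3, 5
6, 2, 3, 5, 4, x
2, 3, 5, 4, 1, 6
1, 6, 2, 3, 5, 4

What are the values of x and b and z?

At (row 4, col 6): row 4 already has {2, 3, 4, 5, 6}, so the value is 1.
For row 2, column 5: column 5 already has {1, 3, 4, 5, 6}; that leaves 2.
At (row 2, col 6): row 2 already has {1, 2, 4, 5, 6}, so the value is 3.

x = 1, b = 2, z = 3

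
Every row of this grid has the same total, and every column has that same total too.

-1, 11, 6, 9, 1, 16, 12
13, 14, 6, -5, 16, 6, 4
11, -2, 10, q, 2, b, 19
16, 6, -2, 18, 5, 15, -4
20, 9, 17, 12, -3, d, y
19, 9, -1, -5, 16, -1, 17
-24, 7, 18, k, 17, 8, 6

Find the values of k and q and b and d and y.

k = 22, q = 3, b = 11, d = -1, y = 0

Rows 1 and 2 both sum to 54, so that's the common total.
The known cells in column 7 total 54, leaving 54 − 54 = 0 for the blank.
The known cells in row 5 total 55, leaving 54 − 55 = -1 for the blank.
The known cells in column 6 total 43, leaving 54 − 43 = 11 for the blank.
The known cells in row 3 total 51, leaving 54 − 51 = 3 for the blank.
The known cells in row 7 total 32, leaving 54 − 32 = 22 for the blank.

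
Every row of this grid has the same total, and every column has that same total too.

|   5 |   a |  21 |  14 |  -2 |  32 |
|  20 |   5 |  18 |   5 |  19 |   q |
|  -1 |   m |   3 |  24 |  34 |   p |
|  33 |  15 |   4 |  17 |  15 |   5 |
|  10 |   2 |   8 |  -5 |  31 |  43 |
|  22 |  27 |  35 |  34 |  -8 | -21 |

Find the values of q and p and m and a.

q = 22, p = 8, m = 21, a = 19

Rows 4 and 5 both sum to 89, so that's the common total.
Row 1: 5 + 21 + 14 − 2 + 32 = 70, so its missing entry is 89 − 70 = 19.
Column 2: 19 + 5 + 15 + 2 + 27 = 68, so its missing entry is 89 − 68 = 21.
Row 3: -1 + 21 + 3 + 24 + 34 = 81, so its missing entry is 89 − 81 = 8.
Row 2: 20 + 5 + 18 + 5 + 19 = 67, so its missing entry is 89 − 67 = 22.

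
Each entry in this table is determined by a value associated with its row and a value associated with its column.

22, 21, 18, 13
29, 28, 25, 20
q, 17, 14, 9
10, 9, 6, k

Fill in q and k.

The difference between any two rows is the same in every column — this is an addition table with the headers hidden.
Row 3 minus row 1 is 17 − 21 = -4, so its entry in column 1 is 22 + (-4) = 18.
Row 4 minus row 1 is 9 − 21 = -12, so its entry in column 4 is 13 + (-12) = 1.

q = 18, k = 1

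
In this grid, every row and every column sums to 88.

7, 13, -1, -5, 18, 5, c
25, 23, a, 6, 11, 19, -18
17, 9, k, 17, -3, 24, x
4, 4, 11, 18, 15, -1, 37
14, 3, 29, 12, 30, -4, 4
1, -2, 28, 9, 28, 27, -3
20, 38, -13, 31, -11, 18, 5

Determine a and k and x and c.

a = 22, k = 12, x = 12, c = 51

Row 2: 25 + 23 + 6 + 11 + 19 − 18 = 66, so its missing entry is 88 − 66 = 22.
Row 1: 7 + 13 − 1 − 5 + 18 + 5 = 37, so its missing entry is 88 − 37 = 51.
Column 7: 51 − 18 + 37 + 4 − 3 + 5 = 76, so its missing entry is 88 − 76 = 12.
Row 3: 17 + 9 + 17 − 3 + 24 + 12 = 76, so its missing entry is 88 − 76 = 12.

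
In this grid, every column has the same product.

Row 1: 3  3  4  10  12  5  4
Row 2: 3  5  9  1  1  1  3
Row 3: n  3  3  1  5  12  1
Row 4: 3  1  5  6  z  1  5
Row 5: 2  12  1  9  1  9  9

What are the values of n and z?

n = 10, z = 9

Columns 4 and 6 each multiply to 540, so every column has product 540.
Column 1: 3×3×3×2 = 54, so the missing entry is 540 ÷ 54 = 10.
Column 5: 12×1×5×1 = 60, so the missing entry is 540 ÷ 60 = 9.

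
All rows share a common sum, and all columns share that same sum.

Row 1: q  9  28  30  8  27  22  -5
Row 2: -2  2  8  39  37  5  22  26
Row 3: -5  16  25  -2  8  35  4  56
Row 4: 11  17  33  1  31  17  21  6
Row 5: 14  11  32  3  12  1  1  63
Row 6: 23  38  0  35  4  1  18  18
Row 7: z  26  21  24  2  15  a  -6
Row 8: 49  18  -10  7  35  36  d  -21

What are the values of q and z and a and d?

Rows 2 and 3 both sum to 137, so that's the common total.
Row 8: 49 + 18 − 10 + 7 + 35 + 36 − 21 = 114, so its missing entry is 137 − 114 = 23.
Column 7: 22 + 22 + 4 + 21 + 1 + 18 + 23 = 111, so its missing entry is 137 − 111 = 26.
Row 7: 26 + 21 + 24 + 2 + 15 + 26 − 6 = 108, so its missing entry is 137 − 108 = 29.
Row 1: 9 + 28 + 30 + 8 + 27 + 22 − 5 = 119, so its missing entry is 137 − 119 = 18.

q = 18, z = 29, a = 26, d = 23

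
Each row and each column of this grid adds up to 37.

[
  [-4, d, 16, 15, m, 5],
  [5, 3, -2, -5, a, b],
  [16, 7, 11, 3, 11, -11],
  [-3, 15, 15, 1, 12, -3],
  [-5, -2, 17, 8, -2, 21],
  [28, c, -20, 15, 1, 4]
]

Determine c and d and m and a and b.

Column 6 has 5 − 11 − 3 + 21 + 4 = 16; the blank must be 37 − 16 = 21.
Row 6 has 28 − 20 + 15 + 1 + 4 = 28; the blank must be 37 − 28 = 9.
Column 2 has 3 + 7 + 15 − 2 + 9 = 32; the blank must be 37 − 32 = 5.
Row 1 has -4 + 5 + 16 + 15 + 5 = 37; the blank must be 37 − 37 = 0.
Row 2 has 5 + 3 − 2 − 5 + 21 = 22; the blank must be 37 − 22 = 15.

c = 9, d = 5, m = 0, a = 15, b = 21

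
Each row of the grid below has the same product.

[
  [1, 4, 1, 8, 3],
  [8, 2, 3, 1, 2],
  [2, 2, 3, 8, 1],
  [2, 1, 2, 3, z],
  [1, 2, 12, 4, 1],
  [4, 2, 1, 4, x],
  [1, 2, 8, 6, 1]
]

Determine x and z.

x = 3, z = 8

Rows 2 and 5 each multiply to 96, so every row has product 96.
Row 6: 4×2×1×4 = 32, so the missing entry is 96 ÷ 32 = 3.
Row 4: 2×1×2×3 = 12, so the missing entry is 96 ÷ 12 = 8.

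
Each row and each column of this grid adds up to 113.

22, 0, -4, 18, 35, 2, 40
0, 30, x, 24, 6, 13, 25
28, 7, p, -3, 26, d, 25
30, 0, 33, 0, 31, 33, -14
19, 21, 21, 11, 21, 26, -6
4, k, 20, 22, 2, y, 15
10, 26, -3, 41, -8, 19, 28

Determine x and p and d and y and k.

x = 15, p = 31, d = -1, y = 21, k = 29

Row 2 has 0 + 30 + 24 + 6 + 13 + 25 = 98; the blank must be 113 − 98 = 15.
Column 2 has 0 + 30 + 7 + 0 + 21 + 26 = 84; the blank must be 113 − 84 = 29.
Row 6 has 4 + 29 + 20 + 22 + 2 + 15 = 92; the blank must be 113 − 92 = 21.
Column 3 has -4 + 15 + 33 + 21 + 20 − 3 = 82; the blank must be 113 − 82 = 31.
Row 3 has 28 + 7 + 31 − 3 + 26 + 25 = 114; the blank must be 113 − 114 = -1.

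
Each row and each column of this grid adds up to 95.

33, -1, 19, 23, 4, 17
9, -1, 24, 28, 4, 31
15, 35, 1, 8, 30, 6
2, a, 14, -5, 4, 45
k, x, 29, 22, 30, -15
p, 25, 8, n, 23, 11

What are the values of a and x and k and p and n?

The known cells in row 4 total 60, leaving 95 − 60 = 35 for the blank.
The known cells in column 4 total 76, leaving 95 − 76 = 19 for the blank.
The known cells in row 6 total 86, leaving 95 − 86 = 9 for the blank.
The known cells in column 1 total 68, leaving 95 − 68 = 27 for the blank.
The known cells in row 5 total 93, leaving 95 − 93 = 2 for the blank.

a = 35, x = 2, k = 27, p = 9, n = 19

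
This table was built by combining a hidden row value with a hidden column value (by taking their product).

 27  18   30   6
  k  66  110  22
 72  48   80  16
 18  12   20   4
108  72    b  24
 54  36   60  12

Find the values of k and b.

k = 99, b = 120

Each row is a constant multiple of every other row — this is a multiplication table with the headers hidden.
Row 2 is 66/18 = 11/3 times row 1, so its entry in column 1 is 27 × 11/3 = 99.
Row 5 is 72/18 = 4/1 times row 1, so its entry in column 3 is 30 × 4/1 = 120.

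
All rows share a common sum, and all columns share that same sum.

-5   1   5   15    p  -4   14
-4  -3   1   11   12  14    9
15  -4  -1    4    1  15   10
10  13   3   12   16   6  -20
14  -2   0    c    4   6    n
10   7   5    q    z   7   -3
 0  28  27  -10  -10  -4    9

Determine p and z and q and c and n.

p = 14, z = 3, q = 11, c = -3, n = 21

Rows 2 and 3 both sum to 40, so that's the common total.
Row 1: -5 + 1 + 5 + 15 − 4 + 14 = 26, so its missing entry is 40 − 26 = 14.
Column 5: 14 + 12 + 1 + 16 + 4 − 10 = 37, so its missing entry is 40 − 37 = 3.
Column 7: 14 + 9 + 10 − 20 − 3 + 9 = 19, so its missing entry is 40 − 19 = 21.
Row 5: 14 − 2 + 0 + 4 + 6 + 21 = 43, so its missing entry is 40 − 43 = -3.
Row 6: 10 + 7 + 5 + 3 + 7 − 3 = 29, so its missing entry is 40 − 29 = 11.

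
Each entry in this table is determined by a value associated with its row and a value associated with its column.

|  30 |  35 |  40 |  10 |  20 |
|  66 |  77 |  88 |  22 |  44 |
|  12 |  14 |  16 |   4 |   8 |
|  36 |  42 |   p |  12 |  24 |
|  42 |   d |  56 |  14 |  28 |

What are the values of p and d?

Each row is a constant multiple of every other row — this is a multiplication table with the headers hidden.
Row 4 is 36/30 = 6/5 times row 1, so its entry in column 3 is 40 × 6/5 = 48.
Row 5 is 42/30 = 7/5 times row 1, so its entry in column 2 is 35 × 7/5 = 49.

p = 48, d = 49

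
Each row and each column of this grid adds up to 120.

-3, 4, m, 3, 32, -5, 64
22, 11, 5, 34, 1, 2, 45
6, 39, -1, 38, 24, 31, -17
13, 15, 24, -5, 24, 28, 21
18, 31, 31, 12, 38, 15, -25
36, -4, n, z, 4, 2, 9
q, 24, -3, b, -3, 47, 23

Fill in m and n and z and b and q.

Row 1 has -3 + 4 + 3 + 32 − 5 + 64 = 95; the blank must be 120 − 95 = 25.
Column 1 has -3 + 22 + 6 + 13 + 18 + 36 = 92; the blank must be 120 − 92 = 28.
Row 7 has 28 + 24 − 3 − 3 + 47 + 23 = 116; the blank must be 120 − 116 = 4.
Column 4 has 3 + 34 + 38 − 5 + 12 + 4 = 86; the blank must be 120 − 86 = 34.
Row 6 has 36 − 4 + 34 + 4 + 2 + 9 = 81; the blank must be 120 − 81 = 39.

m = 25, n = 39, z = 34, b = 4, q = 28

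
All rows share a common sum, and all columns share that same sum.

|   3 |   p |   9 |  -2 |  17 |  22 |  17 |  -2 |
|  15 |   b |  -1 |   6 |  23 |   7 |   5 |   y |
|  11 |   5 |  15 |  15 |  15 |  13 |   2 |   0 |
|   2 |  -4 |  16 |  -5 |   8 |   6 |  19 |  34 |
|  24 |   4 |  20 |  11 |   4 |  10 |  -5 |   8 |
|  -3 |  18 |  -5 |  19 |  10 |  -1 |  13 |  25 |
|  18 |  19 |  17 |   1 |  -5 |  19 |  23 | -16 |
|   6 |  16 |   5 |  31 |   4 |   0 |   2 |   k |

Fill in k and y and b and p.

k = 12, y = 15, b = 6, p = 12

Rows 3 and 4 both sum to 76, so that's the common total.
Row 8 has 6 + 16 + 5 + 31 + 4 + 0 + 2 = 64; the blank must be 76 − 64 = 12.
Column 8 has -2 + 0 + 34 + 8 + 25 − 16 + 12 = 61; the blank must be 76 − 61 = 15.
Row 2 has 15 − 1 + 6 + 23 + 7 + 5 + 15 = 70; the blank must be 76 − 70 = 6.
Row 1 has 3 + 9 − 2 + 17 + 22 + 17 − 2 = 64; the blank must be 76 − 64 = 12.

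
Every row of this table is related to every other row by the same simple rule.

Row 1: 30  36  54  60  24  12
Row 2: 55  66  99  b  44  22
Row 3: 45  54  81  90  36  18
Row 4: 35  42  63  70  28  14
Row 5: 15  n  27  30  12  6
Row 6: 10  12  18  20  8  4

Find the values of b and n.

Each row is a constant multiple of every other row — this is a multiplication table with the headers hidden.
Row 2 is 99/54 = 11/6 times row 1, so its entry in column 4 is 60 × 11/6 = 110.
Row 5 is 27/54 = 1/2 times row 1, so its entry in column 2 is 36 × 1/2 = 18.

b = 110, n = 18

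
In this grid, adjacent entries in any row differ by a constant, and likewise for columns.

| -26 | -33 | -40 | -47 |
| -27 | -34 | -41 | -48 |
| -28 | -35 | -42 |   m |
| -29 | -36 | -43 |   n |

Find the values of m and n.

Along each row the entries change by -7 per step; down each column they change by -1.
Row 3: from -28 at column 1, stepping by -7 to column 4 gives -49.
Row 4: from -29 at column 1, stepping by -7 to column 4 gives -50.

m = -49, n = -50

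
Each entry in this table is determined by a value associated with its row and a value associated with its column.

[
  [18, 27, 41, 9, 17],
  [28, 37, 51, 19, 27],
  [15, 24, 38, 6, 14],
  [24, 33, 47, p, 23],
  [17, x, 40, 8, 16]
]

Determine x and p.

x = 26, p = 15

The difference between any two rows is the same in every column — this is an addition table with the headers hidden.
Row 5 minus row 1 is 40 − 41 = -1, so its entry in column 2 is 27 + (-1) = 26.
Row 4 minus row 1 is 47 − 41 = 6, so its entry in column 4 is 9 + 6 = 15.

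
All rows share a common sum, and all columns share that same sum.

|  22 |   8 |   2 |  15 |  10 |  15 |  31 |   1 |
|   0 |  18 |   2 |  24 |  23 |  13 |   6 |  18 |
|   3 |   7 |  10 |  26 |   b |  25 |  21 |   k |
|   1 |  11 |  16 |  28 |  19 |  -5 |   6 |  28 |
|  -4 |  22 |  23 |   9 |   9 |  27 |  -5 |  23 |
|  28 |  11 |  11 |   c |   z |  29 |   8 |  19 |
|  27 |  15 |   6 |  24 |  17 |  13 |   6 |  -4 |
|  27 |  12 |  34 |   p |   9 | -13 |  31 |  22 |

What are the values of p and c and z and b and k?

p = -18, c = -4, z = 2, b = 15, k = -3

Rows 1 and 2 both sum to 104, so that's the common total.
The known cells in column 8 total 107, leaving 104 − 107 = -3 for the blank.
The known cells in row 3 total 89, leaving 104 − 89 = 15 for the blank.
The known cells in column 5 total 102, leaving 104 − 102 = 2 for the blank.
The known cells in row 8 total 122, leaving 104 − 122 = -18 for the blank.
The known cells in row 6 total 108, leaving 104 − 108 = -4 for the blank.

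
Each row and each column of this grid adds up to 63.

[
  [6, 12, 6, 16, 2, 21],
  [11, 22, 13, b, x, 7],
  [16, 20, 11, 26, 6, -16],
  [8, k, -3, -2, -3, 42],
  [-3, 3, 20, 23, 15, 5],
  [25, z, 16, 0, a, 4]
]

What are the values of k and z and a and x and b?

Row 4: 8 − 3 − 2 − 3 + 42 = 42, so its missing entry is 63 − 42 = 21.
Column 2: 12 + 22 + 20 + 21 + 3 = 78, so its missing entry is 63 − 78 = -15.
Row 6: 25 − 15 + 16 + 0 + 4 = 30, so its missing entry is 63 − 30 = 33.
Column 5: 2 + 6 − 3 + 15 + 33 = 53, so its missing entry is 63 − 53 = 10.
Row 2: 11 + 22 + 13 + 10 + 7 = 63, so its missing entry is 63 − 63 = 0.

k = 21, z = -15, a = 33, x = 10, b = 0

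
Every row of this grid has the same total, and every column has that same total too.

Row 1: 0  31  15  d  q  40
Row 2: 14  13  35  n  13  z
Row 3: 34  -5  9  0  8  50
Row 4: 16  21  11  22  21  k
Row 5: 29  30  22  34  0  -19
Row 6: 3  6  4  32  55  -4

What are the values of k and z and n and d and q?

k = 5, z = 24, n = -3, d = 11, q = -1

Rows 3 and 5 both sum to 96, so that's the common total.
Column 5: 13 + 8 + 21 + 0 + 55 = 97, so its missing entry is 96 − 97 = -1.
Row 1: 0 + 31 + 15 − 1 + 40 = 85, so its missing entry is 96 − 85 = 11.
Column 4: 11 + 0 + 22 + 34 + 32 = 99, so its missing entry is 96 − 99 = -3.
Row 2: 14 + 13 + 35 − 3 + 13 = 72, so its missing entry is 96 − 72 = 24.
Row 4: 16 + 21 + 11 + 22 + 21 = 91, so its missing entry is 96 − 91 = 5.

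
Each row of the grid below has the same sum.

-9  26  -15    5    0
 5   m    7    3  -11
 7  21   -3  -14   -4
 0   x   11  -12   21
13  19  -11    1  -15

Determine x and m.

x = -13, m = 3

Rows 1 and 5 both add up to 7, so every row sums to 7.
Row 4: 0 + 11 − 12 + 21 = 20, so the missing entry is 7 − 20 = -13.
Row 2: 5 + 7 + 3 − 11 = 4, so the missing entry is 7 − 4 = 3.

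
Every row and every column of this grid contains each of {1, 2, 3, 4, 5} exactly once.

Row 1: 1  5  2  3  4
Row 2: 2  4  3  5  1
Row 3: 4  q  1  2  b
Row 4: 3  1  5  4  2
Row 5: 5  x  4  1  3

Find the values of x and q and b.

At (row 3, col 5): column 5 already has {1, 2, 3, 4}, so the value is 5.
At (row 5, col 2): row 5 already has {1, 3, 4, 5}, so the value is 2.
For row 3, column 2: row 3 already has {1, 2, 4, 5}; that leaves 3.

x = 2, q = 3, b = 5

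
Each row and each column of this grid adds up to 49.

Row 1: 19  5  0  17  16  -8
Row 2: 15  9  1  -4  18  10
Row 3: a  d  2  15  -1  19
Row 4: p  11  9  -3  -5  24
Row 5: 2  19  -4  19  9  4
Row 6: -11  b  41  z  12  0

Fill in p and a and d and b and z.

p = 13, a = 11, d = 3, b = 2, z = 5

Row 4: 11 + 9 − 3 − 5 + 24 = 36, so its missing entry is 49 − 36 = 13.
Column 1: 19 + 15 + 13 + 2 − 11 = 38, so its missing entry is 49 − 38 = 11.
Row 3: 11 + 2 + 15 − 1 + 19 = 46, so its missing entry is 49 − 46 = 3.
Column 2: 5 + 9 + 3 + 11 + 19 = 47, so its missing entry is 49 − 47 = 2.
Row 6: -11 + 2 + 41 + 12 + 0 = 44, so its missing entry is 49 − 44 = 5.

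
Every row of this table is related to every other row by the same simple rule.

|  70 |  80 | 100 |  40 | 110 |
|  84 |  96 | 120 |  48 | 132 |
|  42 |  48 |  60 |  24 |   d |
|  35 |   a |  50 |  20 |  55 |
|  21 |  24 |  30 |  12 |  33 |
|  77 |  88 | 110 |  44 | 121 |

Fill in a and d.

Each row is a constant multiple of every other row — this is a multiplication table with the headers hidden.
Row 4 is 35/70 = 1/2 times row 1, so its entry in column 2 is 80 × 1/2 = 40.
Row 3 is 42/70 = 3/5 times row 1, so its entry in column 5 is 110 × 3/5 = 66.

a = 40, d = 66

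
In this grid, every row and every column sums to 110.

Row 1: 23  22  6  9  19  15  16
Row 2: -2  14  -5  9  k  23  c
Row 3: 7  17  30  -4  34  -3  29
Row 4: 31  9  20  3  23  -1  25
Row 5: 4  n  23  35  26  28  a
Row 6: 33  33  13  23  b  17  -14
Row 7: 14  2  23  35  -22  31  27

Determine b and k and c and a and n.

The known cells in row 6 total 105, leaving 110 − 105 = 5 for the blank.
The known cells in column 5 total 85, leaving 110 − 85 = 25 for the blank.
The known cells in row 2 total 64, leaving 110 − 64 = 46 for the blank.
The known cells in column 7 total 129, leaving 110 − 129 = -19 for the blank.
The known cells in row 5 total 97, leaving 110 − 97 = 13 for the blank.

b = 5, k = 25, c = 46, a = -19, n = 13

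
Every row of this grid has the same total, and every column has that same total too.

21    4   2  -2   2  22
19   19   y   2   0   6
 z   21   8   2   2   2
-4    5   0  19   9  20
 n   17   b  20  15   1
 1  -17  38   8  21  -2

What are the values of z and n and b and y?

Rows 1 and 4 both sum to 49, so that's the common total.
Row 2: 19 + 19 + 2 + 0 + 6 = 46, so its missing entry is 49 − 46 = 3.
Row 3: 21 + 8 + 2 + 2 + 2 = 35, so its missing entry is 49 − 35 = 14.
Column 1: 21 + 19 + 14 − 4 + 1 = 51, so its missing entry is 49 − 51 = -2.
Row 5: -2 + 17 + 20 + 15 + 1 = 51, so its missing entry is 49 − 51 = -2.

z = 14, n = -2, b = -2, y = 3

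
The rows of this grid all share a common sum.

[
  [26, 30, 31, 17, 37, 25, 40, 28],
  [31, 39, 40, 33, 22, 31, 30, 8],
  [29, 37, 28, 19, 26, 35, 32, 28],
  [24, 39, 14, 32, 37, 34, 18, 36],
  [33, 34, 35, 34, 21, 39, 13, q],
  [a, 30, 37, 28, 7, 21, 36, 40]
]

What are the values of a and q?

a = 35, q = 25

Row 1 sums to 234 and so does row 2; that's the common total.
In row 6 the known cells total 199, leaving 234 − 199 = 35.
In row 5 the known cells total 209, leaving 234 − 209 = 25.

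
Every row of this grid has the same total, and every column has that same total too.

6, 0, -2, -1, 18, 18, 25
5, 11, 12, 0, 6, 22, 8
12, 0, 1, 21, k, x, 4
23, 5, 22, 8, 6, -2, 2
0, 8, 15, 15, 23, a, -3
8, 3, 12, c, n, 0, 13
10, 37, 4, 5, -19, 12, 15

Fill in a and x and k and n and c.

a = 6, x = 8, k = 18, n = 12, c = 16

Rows 1 and 2 both sum to 64, so that's the common total.
Row 5 has 0 + 8 + 15 + 15 + 23 − 3 = 58; the blank must be 64 − 58 = 6.
Column 4 has -1 + 0 + 21 + 8 + 15 + 5 = 48; the blank must be 64 − 48 = 16.
Row 6 has 8 + 3 + 12 + 16 + 0 + 13 = 52; the blank must be 64 − 52 = 12.
Column 5 has 18 + 6 + 6 + 23 + 12 − 19 = 46; the blank must be 64 − 46 = 18.
Row 3 has 12 + 0 + 1 + 21 + 18 + 4 = 56; the blank must be 64 − 56 = 8.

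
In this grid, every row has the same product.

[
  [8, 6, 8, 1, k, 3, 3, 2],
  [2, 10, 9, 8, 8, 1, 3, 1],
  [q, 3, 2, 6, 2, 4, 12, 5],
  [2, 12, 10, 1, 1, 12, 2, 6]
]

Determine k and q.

k = 5, q = 2

Rows 2 and 4 each multiply to 34560, so every row has product 34560.
Row 1: 8×6×8×1×3×3×2 = 6912, so the missing entry is 34560 ÷ 6912 = 5.
Row 3: 3×2×6×2×4×12×5 = 17280, so the missing entry is 34560 ÷ 17280 = 2.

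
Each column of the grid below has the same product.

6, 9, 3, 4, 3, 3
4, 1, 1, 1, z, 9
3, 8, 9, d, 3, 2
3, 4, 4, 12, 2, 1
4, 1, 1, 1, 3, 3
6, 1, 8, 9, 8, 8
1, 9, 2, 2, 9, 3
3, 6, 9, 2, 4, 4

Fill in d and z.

Columns 1 and 2 each multiply to 15552, so every column has product 15552.
Column 4: 4×1×12×1×9×2×2 = 1728, so the missing entry is 15552 ÷ 1728 = 9.
Column 5: 3×3×2×3×8×9×4 = 15552, so the missing entry is 15552 ÷ 15552 = 1.

d = 9, z = 1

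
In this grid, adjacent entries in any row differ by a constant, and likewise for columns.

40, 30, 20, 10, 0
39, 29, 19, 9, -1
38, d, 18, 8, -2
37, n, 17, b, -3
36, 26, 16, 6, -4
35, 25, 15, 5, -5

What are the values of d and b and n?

Along each row the entries change by -10 per step; down each column they change by -1.
Row 3: from 38 at column 1, stepping by -10 to column 2 gives 28.
Row 4: from 37 at column 1, stepping by -10 to column 4 gives 7.
Row 4: from 37 at column 1, stepping by -10 to column 2 gives 27.

d = 28, b = 7, n = 27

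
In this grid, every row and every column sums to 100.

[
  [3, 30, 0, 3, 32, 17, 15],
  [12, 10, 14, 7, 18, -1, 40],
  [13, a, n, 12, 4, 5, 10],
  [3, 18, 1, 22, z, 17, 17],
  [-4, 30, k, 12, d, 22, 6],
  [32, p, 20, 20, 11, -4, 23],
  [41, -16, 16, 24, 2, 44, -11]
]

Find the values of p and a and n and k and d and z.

Row 4: 3 + 18 + 1 + 22 + 17 + 17 = 78, so its missing entry is 100 − 78 = 22.
Column 5: 32 + 18 + 4 + 22 + 11 + 2 = 89, so its missing entry is 100 − 89 = 11.
Row 6: 32 + 20 + 20 + 11 − 4 + 23 = 102, so its missing entry is 100 − 102 = -2.
Column 2: 30 + 10 + 18 + 30 − 2 − 16 = 70, so its missing entry is 100 − 70 = 30.
Row 5: -4 + 30 + 12 + 11 + 22 + 6 = 77, so its missing entry is 100 − 77 = 23.
Row 3: 13 + 30 + 12 + 4 + 5 + 10 = 74, so its missing entry is 100 − 74 = 26.

p = -2, a = 30, n = 26, k = 23, d = 11, z = 22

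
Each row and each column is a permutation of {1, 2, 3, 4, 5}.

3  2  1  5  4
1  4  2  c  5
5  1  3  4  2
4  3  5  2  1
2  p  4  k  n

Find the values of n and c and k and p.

n = 3, c = 3, k = 1, p = 5

At (row 5, col 5): column 5 already has {1, 2, 4, 5}, so the value is 3.
At (row 2, col 4): row 2 already has {1, 2, 4, 5}, so the value is 3.
At (row 5, col 2): column 2 already has {1, 2, 3, 4}, so the value is 5.
At (row 5, col 4): row 5 already has {2, 3, 4, 5}, so the value is 1.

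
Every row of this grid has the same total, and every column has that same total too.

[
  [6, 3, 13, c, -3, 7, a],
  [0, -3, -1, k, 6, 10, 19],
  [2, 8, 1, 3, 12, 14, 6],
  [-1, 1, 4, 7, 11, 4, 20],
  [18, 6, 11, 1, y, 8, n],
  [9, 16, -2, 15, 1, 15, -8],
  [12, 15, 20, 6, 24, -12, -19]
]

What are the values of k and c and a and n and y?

k = 15, c = -1, a = 21, n = 7, y = -5

Rows 3 and 4 both sum to 46, so that's the common total.
The known cells in column 5 total 51, leaving 46 − 51 = -5 for the blank.
The known cells in row 5 total 39, leaving 46 − 39 = 7 for the blank.
The known cells in column 7 total 25, leaving 46 − 25 = 21 for the blank.
The known cells in row 1 total 47, leaving 46 − 47 = -1 for the blank.
The known cells in row 2 total 31, leaving 46 − 31 = 15 for the blank.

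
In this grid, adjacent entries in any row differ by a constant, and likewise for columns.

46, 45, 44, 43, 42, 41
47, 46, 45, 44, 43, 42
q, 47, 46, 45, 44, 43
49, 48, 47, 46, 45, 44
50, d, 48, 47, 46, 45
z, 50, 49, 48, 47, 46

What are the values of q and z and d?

Along each row the entries change by -1 per step; down each column they change by 1.
Row 3: from 47 at column 2, stepping by -1 to column 1 gives 48.
Row 6: from 50 at column 2, stepping by -1 to column 1 gives 51.
Row 5: from 50 at column 1, stepping by -1 to column 2 gives 49.

q = 48, z = 51, d = 49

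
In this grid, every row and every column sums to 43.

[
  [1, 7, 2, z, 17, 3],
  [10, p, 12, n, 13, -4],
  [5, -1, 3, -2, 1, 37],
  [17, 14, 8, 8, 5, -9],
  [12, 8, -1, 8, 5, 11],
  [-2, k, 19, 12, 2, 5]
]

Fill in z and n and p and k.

z = 13, n = 4, p = 8, k = 7

Row 1: 1 + 7 + 2 + 17 + 3 = 30, so its missing entry is 43 − 30 = 13.
Column 4: 13 − 2 + 8 + 8 + 12 = 39, so its missing entry is 43 − 39 = 4.
Row 2: 10 + 12 + 4 + 13 − 4 = 35, so its missing entry is 43 − 35 = 8.
Row 6: -2 + 19 + 12 + 2 + 5 = 36, so its missing entry is 43 − 36 = 7.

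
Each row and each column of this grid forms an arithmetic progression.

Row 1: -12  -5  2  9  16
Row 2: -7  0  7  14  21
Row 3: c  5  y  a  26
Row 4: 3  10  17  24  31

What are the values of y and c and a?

Along each row the entries change by 7 per step; down each column they change by 5.
Row 3: from 5 at column 2, stepping by 7 to column 3 gives 12.
Row 3: from 5 at column 2, stepping by 7 to column 1 gives -2.
Row 3: from 5 at column 2, stepping by 7 to column 4 gives 19.

y = 12, c = -2, a = 19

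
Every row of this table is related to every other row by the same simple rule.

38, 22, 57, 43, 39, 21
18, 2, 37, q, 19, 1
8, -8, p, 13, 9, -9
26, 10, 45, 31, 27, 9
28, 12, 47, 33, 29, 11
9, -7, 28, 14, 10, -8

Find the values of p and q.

The difference between any two rows is the same in every column — this is an addition table with the headers hidden.
Row 3 minus row 1 is 9 − 39 = -30, so its entry in column 3 is 57 + (-30) = 27.
Row 2 minus row 1 is 19 − 39 = -20, so its entry in column 4 is 43 + (-20) = 23.

p = 27, q = 23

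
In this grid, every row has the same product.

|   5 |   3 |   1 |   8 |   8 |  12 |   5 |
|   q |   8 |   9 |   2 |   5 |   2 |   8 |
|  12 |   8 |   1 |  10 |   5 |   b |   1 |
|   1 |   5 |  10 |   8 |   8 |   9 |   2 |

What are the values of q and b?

q = 5, b = 12

Rows 1 and 4 each multiply to 57600, so every row has product 57600.
Row 2: 8×9×2×5×2×8 = 11520, so the missing entry is 57600 ÷ 11520 = 5.
Row 3: 12×8×1×10×5×1 = 4800, so the missing entry is 57600 ÷ 4800 = 12.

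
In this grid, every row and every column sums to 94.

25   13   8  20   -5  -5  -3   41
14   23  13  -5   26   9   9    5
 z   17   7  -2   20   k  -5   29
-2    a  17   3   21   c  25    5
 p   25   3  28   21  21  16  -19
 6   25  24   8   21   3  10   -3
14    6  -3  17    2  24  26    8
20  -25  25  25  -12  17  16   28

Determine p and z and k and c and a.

p = -1, z = 18, k = 10, c = 15, a = 10

Row 5: 25 + 3 + 28 + 21 + 21 + 16 − 19 = 95, so its missing entry is 94 − 95 = -1.
Column 2: 13 + 23 + 17 + 25 + 25 + 6 − 25 = 84, so its missing entry is 94 − 84 = 10.
Column 1: 25 + 14 − 2 − 1 + 6 + 14 + 20 = 76, so its missing entry is 94 − 76 = 18.
Row 3: 18 + 17 + 7 − 2 + 20 − 5 + 29 = 84, so its missing entry is 94 − 84 = 10.
Row 4: -2 + 10 + 17 + 3 + 21 + 25 + 5 = 79, so its missing entry is 94 − 79 = 15.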